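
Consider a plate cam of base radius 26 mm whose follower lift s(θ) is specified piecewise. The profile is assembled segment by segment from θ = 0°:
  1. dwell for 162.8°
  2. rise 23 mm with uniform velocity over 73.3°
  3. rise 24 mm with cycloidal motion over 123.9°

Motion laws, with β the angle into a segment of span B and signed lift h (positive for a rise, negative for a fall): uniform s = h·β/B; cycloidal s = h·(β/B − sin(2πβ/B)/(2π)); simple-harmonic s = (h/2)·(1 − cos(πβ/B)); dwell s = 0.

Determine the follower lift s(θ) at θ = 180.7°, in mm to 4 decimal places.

seg 1 [0°–162.8°] dwell: s stays 0.0000
seg 2 [162.8°–236.1°] uniform, h=23: θ=180.7° here. β=17.9, B=73.3. 23·17.9/73.3 = 5.6166 → s = 5.6166

5.6166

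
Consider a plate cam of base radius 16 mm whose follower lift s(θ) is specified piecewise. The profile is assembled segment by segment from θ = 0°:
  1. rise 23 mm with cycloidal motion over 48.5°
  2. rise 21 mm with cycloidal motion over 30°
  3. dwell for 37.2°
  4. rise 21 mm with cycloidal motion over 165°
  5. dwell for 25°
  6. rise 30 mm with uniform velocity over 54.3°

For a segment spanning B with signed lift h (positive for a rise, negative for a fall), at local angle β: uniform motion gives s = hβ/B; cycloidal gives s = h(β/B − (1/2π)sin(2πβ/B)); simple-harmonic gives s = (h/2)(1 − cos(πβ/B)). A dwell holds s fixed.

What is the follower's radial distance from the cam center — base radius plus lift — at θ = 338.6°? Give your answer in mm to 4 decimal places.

seg 1 [0°–48.5°] cycloidal, h=23: full span → s += 23 → s = 23.0000
seg 2 [48.5°–78.5°] cycloidal, h=21: full span → s += 21 → s = 44.0000
seg 3 [78.5°–115.7°] dwell: s stays 44.0000
seg 4 [115.7°–280.7°] cycloidal, h=21: full span → s += 21 → s = 65.0000
seg 5 [280.7°–305.7°] dwell: s stays 65.0000
seg 6 [305.7°–360°] uniform, h=30: θ=338.6° here. β=32.9, B=54.3. 30·32.9/54.3 = 18.1768 → s = 83.1768
radial distance = base radius + s = 16 + 83.1768 = 99.1768

99.1768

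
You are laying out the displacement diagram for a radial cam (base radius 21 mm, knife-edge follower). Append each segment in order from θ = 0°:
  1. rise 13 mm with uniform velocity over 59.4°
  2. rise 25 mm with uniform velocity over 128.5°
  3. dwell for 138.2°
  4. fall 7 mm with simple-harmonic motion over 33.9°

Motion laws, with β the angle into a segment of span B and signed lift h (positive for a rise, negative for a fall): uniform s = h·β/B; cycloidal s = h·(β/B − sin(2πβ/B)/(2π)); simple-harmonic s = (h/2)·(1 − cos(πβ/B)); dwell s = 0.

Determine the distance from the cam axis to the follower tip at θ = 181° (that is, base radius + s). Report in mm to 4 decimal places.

seg 1 [0°–59.4°] uniform, h=13: full span → s += 13 → s = 13.0000
seg 2 [59.4°–187.9°] uniform, h=25: θ=181° here. β=121.6, B=128.5. 25·121.6/128.5 = 23.6576 → s = 36.6576
radial distance = base radius + s = 21 + 36.6576 = 57.6576

57.6576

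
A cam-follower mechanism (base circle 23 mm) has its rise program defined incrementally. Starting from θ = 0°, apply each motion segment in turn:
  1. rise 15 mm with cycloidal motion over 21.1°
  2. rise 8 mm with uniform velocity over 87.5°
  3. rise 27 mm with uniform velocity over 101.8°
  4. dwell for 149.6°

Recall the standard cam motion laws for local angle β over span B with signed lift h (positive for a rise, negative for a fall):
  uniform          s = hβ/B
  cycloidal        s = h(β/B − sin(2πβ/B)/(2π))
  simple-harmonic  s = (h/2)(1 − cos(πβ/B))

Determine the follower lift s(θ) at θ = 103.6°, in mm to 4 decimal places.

seg 1 [0°–21.1°] cycloidal, h=15: full span → s += 15 → s = 15.0000
seg 2 [21.1°–108.6°] uniform, h=8: θ=103.6° here. β=82.5, B=87.5. 8·82.5/87.5 = 7.5429 → s = 22.5429

22.5429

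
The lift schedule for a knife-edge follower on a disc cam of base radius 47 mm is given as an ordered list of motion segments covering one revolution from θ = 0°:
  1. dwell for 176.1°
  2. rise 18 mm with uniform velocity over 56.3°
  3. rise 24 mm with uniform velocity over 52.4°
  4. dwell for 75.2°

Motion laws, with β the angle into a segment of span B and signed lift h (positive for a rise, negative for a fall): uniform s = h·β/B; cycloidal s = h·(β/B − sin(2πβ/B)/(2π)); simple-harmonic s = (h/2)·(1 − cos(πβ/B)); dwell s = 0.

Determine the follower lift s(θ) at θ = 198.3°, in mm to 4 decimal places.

seg 1 [0°–176.1°] dwell: s stays 0.0000
seg 2 [176.1°–232.4°] uniform, h=18: θ=198.3° here. β=22.2, B=56.3. 18·22.2/56.3 = 7.0977 → s = 7.0977

7.0977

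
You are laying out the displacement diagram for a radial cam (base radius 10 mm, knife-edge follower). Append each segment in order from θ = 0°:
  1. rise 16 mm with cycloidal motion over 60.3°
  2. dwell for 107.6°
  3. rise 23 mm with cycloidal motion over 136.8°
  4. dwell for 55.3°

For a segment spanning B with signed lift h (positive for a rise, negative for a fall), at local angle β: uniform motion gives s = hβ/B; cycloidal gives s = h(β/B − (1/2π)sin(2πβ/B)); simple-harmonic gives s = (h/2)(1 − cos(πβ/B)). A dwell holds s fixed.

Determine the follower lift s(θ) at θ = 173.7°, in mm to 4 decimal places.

seg 1 [0°–60.3°] cycloidal, h=16: full span → s += 16 → s = 16.0000
seg 2 [60.3°–167.9°] dwell: s stays 16.0000
seg 3 [167.9°–304.7°] cycloidal, h=23: θ=173.7° here. β=5.8, B=136.8. 23·(0.0424 − sin(2π·0.0424)/(2π)) = 0.0115 → s = 16.0115

16.0115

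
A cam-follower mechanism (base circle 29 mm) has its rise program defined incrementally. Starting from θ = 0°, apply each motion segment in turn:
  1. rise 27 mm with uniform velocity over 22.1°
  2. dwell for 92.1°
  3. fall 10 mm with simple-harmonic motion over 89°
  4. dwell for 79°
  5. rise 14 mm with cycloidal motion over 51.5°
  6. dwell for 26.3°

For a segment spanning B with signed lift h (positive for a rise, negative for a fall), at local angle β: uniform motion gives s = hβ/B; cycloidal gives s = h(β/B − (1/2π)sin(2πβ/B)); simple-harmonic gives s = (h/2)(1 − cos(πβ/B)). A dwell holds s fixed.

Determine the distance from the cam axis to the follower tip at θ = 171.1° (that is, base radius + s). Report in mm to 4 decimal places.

seg 1 [0°–22.1°] uniform, h=27: full span → s += 27 → s = 27.0000
seg 2 [22.1°–114.2°] dwell: s stays 27.0000
seg 3 [114.2°–203.2°] simple-harmonic, h=-10: θ=171.1° here. β=56.9, B=89. -10/2·(1 − cos(π·0.6393)) = -7.1193 → s = 19.8807
radial distance = base radius + s = 29 + 19.8807 = 48.8807

48.8807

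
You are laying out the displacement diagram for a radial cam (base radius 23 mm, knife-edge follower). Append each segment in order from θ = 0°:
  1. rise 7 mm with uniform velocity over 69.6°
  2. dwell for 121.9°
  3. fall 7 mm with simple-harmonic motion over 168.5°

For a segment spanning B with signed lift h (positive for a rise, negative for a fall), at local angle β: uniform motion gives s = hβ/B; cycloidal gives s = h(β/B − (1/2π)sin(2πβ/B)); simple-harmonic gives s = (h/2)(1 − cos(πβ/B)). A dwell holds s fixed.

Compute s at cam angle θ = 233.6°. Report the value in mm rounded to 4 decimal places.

seg 1 [0°–69.6°] uniform, h=7: full span → s += 7 → s = 7.0000
seg 2 [69.6°–191.5°] dwell: s stays 7.0000
seg 3 [191.5°–360°] simple-harmonic, h=-7: θ=233.6° here. β=42.1, B=168.5. -7/2·(1 − cos(π·0.2499)) = -1.0240 → s = 5.9760

5.9760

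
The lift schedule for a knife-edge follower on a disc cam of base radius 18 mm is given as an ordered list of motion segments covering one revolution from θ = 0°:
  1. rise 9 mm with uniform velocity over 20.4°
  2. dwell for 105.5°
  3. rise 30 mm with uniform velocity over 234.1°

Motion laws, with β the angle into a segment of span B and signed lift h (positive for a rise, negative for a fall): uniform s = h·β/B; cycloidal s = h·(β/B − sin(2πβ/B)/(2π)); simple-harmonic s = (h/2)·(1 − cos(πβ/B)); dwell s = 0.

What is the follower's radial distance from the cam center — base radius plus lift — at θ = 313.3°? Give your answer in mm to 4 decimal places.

seg 1 [0°–20.4°] uniform, h=9: full span → s += 9 → s = 9.0000
seg 2 [20.4°–125.9°] dwell: s stays 9.0000
seg 3 [125.9°–360°] uniform, h=30: θ=313.3° here. β=187.4, B=234.1. 30·187.4/234.1 = 24.0154 → s = 33.0154
radial distance = base radius + s = 18 + 33.0154 = 51.0154

51.0154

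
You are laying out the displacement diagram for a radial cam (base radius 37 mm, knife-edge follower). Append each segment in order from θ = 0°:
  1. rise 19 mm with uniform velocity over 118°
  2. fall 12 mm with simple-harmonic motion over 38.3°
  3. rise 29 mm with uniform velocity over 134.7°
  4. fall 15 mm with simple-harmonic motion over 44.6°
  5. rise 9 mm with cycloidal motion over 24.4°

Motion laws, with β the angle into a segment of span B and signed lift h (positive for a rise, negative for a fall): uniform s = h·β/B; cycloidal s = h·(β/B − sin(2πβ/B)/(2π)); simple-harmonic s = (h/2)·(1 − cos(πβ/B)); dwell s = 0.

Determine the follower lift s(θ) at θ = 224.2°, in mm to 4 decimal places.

seg 1 [0°–118°] uniform, h=19: full span → s += 19 → s = 19.0000
seg 2 [118°–156.3°] simple-harmonic, h=-12: full span → s += -12 → s = 7.0000
seg 3 [156.3°–291°] uniform, h=29: θ=224.2° here. β=67.9, B=134.7. 29·67.9/134.7 = 14.6184 → s = 21.6184

21.6184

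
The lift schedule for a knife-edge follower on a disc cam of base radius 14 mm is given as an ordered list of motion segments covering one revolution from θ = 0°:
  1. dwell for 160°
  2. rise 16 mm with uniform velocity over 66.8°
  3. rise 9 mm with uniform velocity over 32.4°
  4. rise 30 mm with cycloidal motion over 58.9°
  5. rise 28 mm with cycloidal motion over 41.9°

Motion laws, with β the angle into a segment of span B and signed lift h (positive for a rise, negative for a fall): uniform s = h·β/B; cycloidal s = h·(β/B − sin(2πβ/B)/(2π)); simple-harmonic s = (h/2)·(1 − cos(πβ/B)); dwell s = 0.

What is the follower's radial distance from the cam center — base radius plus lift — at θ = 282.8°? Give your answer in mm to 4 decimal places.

seg 1 [0°–160°] dwell: s stays 0.0000
seg 2 [160°–226.8°] uniform, h=16: full span → s += 16 → s = 16.0000
seg 3 [226.8°–259.2°] uniform, h=9: full span → s += 9 → s = 25.0000
seg 4 [259.2°–318.1°] cycloidal, h=30: θ=282.8° here. β=23.6, B=58.9. 30·(0.4007 − sin(2π·0.4007)/(2π)) = 9.2304 → s = 34.2304
radial distance = base radius + s = 14 + 34.2304 = 48.2304

48.2304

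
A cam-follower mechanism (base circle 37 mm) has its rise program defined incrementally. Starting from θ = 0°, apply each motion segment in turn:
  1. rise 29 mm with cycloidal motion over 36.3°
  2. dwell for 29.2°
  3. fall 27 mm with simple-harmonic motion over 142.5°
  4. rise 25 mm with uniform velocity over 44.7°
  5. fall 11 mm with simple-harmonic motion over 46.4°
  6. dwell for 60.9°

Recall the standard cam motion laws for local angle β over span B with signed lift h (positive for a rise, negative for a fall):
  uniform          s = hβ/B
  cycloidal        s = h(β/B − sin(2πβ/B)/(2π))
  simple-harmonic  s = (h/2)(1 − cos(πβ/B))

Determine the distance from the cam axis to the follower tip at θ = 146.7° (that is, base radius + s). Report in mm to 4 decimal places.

seg 1 [0°–36.3°] cycloidal, h=29: full span → s += 29 → s = 29.0000
seg 2 [36.3°–65.5°] dwell: s stays 29.0000
seg 3 [65.5°–208°] simple-harmonic, h=-27: θ=146.7° here. β=81.2, B=142.5. -27/2·(1 − cos(π·0.5698)) = -16.4377 → s = 12.5623
radial distance = base radius + s = 37 + 12.5623 = 49.5623

49.5623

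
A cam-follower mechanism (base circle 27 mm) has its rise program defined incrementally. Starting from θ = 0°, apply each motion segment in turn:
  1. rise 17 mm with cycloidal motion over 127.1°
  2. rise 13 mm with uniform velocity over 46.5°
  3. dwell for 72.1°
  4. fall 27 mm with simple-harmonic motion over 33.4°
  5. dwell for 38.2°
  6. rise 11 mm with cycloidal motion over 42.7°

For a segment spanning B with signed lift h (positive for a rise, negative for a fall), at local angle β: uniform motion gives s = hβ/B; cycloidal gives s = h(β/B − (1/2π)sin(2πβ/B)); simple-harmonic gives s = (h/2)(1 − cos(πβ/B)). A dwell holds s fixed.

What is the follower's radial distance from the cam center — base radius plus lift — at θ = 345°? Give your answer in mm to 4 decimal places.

seg 1 [0°–127.1°] cycloidal, h=17: full span → s += 17 → s = 17.0000
seg 2 [127.1°–173.6°] uniform, h=13: full span → s += 13 → s = 30.0000
seg 3 [173.6°–245.7°] dwell: s stays 30.0000
seg 4 [245.7°–279.1°] simple-harmonic, h=-27: full span → s += -27 → s = 3.0000
seg 5 [279.1°–317.3°] dwell: s stays 3.0000
seg 6 [317.3°–360°] cycloidal, h=11: θ=345° here. β=27.7, B=42.7. 11·(0.6487 − sin(2π·0.6487)/(2π)) = 8.5438 → s = 11.5438
radial distance = base radius + s = 27 + 11.5438 = 38.5438

38.5438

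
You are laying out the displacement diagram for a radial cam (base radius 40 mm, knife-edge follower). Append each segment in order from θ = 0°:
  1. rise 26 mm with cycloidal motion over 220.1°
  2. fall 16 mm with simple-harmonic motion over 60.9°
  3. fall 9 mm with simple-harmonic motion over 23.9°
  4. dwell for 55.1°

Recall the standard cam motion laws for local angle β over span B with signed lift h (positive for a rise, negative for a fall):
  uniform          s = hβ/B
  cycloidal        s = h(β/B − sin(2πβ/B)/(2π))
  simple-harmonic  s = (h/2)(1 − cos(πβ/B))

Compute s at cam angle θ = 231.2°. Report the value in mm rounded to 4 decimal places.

seg 1 [0°–220.1°] cycloidal, h=26: full span → s += 26 → s = 26.0000
seg 2 [220.1°–281°] simple-harmonic, h=-16: θ=231.2° here. β=11.1, B=60.9. -16/2·(1 − cos(π·0.1823)) = -1.2761 → s = 24.7239

24.7239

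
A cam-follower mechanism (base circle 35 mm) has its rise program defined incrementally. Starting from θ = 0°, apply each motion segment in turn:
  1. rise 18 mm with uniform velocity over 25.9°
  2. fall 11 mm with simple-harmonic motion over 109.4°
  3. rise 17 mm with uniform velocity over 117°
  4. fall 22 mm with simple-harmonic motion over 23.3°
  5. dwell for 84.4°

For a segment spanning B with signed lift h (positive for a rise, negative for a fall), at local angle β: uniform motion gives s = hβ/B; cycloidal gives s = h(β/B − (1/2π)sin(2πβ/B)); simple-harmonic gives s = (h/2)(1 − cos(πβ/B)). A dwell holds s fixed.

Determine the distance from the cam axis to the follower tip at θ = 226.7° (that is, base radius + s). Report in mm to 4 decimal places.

seg 1 [0°–25.9°] uniform, h=18: full span → s += 18 → s = 18.0000
seg 2 [25.9°–135.3°] simple-harmonic, h=-11: full span → s += -11 → s = 7.0000
seg 3 [135.3°–252.3°] uniform, h=17: θ=226.7° here. β=91.4, B=117. 17·91.4/117 = 13.2803 → s = 20.2803
radial distance = base radius + s = 35 + 20.2803 = 55.2803

55.2803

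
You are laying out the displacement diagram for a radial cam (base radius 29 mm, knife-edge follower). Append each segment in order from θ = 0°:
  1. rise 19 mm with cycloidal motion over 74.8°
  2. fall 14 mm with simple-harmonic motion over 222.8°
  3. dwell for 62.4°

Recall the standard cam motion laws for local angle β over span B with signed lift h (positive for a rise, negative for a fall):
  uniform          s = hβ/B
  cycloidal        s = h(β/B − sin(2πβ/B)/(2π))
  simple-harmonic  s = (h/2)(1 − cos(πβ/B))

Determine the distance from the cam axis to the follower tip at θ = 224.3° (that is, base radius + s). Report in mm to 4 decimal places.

seg 1 [0°–74.8°] cycloidal, h=19: full span → s += 19 → s = 19.0000
seg 2 [74.8°–297.6°] simple-harmonic, h=-14: θ=224.3° here. β=149.5, B=222.8. -14/2·(1 − cos(π·0.6710)) = -10.5823 → s = 8.4177
radial distance = base radius + s = 29 + 8.4177 = 37.4177

37.4177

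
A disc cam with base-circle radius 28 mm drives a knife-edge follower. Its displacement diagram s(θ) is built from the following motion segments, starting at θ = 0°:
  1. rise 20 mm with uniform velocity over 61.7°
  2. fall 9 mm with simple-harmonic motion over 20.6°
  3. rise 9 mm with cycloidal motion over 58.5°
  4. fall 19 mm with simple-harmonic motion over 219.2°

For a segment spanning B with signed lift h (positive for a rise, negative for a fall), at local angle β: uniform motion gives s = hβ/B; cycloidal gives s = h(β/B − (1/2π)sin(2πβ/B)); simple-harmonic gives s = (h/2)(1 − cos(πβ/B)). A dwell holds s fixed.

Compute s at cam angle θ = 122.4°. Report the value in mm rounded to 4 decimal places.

seg 1 [0°–61.7°] uniform, h=20: full span → s += 20 → s = 20.0000
seg 2 [61.7°–82.3°] simple-harmonic, h=-9: full span → s += -9 → s = 11.0000
seg 3 [82.3°–140.8°] cycloidal, h=9: θ=122.4° here. β=40.1, B=58.5. 9·(0.6855 − sin(2π·0.6855)/(2π)) = 7.4855 → s = 18.4855

18.4855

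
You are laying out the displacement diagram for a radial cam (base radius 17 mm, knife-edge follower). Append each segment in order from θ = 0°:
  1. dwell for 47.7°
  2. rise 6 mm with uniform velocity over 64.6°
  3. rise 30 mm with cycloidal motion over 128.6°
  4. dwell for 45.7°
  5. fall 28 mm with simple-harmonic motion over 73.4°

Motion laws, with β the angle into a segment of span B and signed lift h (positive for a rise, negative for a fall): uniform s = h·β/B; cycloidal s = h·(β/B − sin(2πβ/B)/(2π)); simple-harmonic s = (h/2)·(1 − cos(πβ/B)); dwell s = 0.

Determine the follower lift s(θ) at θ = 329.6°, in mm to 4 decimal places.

seg 1 [0°–47.7°] dwell: s stays 0.0000
seg 2 [47.7°–112.3°] uniform, h=6: full span → s += 6 → s = 6.0000
seg 3 [112.3°–240.9°] cycloidal, h=30: full span → s += 30 → s = 36.0000
seg 4 [240.9°–286.6°] dwell: s stays 36.0000
seg 5 [286.6°–360°] simple-harmonic, h=-28: θ=329.6° here. β=43, B=73.4. -28/2·(1 − cos(π·0.5858)) = -17.7295 → s = 18.2705

18.2705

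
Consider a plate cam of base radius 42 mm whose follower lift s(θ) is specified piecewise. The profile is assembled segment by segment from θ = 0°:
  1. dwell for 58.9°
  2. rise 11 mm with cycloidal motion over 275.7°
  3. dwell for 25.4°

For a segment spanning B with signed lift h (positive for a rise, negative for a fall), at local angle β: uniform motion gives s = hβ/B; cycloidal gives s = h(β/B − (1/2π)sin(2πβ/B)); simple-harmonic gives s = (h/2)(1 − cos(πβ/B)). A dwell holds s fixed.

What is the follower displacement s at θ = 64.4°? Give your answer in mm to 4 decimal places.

seg 1 [0°–58.9°] dwell: s stays 0.0000
seg 2 [58.9°–334.6°] cycloidal, h=11: θ=64.4° here. β=5.5, B=275.7. 11·(0.0199 − sin(2π·0.0199)/(2π)) = 0.0006 → s = 0.0006

0.0006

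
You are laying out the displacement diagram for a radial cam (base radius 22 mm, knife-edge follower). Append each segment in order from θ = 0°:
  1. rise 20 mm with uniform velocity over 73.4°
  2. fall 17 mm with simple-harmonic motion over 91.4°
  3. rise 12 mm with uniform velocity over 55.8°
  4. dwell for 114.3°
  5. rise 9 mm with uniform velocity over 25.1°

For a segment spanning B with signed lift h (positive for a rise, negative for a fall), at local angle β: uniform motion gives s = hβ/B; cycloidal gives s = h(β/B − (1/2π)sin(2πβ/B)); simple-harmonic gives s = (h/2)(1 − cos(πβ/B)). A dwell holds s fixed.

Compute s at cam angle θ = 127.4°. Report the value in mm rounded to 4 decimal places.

seg 1 [0°–73.4°] uniform, h=20: full span → s += 20 → s = 20.0000
seg 2 [73.4°–164.8°] simple-harmonic, h=-17: θ=127.4° here. β=54, B=91.4. -17/2·(1 − cos(π·0.5908)) = -10.8922 → s = 9.1078

9.1078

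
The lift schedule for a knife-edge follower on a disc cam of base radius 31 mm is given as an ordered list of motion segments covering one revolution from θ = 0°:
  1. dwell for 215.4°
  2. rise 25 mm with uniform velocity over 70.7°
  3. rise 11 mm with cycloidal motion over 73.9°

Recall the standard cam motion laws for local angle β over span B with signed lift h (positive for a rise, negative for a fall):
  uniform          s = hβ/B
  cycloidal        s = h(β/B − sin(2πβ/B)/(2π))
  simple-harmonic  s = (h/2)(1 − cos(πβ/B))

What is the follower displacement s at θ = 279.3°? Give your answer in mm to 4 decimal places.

seg 1 [0°–215.4°] dwell: s stays 0.0000
seg 2 [215.4°–286.1°] uniform, h=25: θ=279.3° here. β=63.9, B=70.7. 25·63.9/70.7 = 22.5955 → s = 22.5955

22.5955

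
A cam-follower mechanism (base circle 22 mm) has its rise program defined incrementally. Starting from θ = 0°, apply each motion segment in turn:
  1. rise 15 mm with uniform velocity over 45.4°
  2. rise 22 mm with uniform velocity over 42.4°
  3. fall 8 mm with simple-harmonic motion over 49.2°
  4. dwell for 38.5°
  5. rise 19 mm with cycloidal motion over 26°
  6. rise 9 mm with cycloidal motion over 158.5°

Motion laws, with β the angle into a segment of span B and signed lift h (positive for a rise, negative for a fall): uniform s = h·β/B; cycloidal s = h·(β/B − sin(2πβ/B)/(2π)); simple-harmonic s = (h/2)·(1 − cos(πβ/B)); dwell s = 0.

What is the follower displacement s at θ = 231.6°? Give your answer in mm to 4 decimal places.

seg 1 [0°–45.4°] uniform, h=15: full span → s += 15 → s = 15.0000
seg 2 [45.4°–87.8°] uniform, h=22: full span → s += 22 → s = 37.0000
seg 3 [87.8°–137°] simple-harmonic, h=-8: full span → s += -8 → s = 29.0000
seg 4 [137°–175.5°] dwell: s stays 29.0000
seg 5 [175.5°–201.5°] cycloidal, h=19: full span → s += 19 → s = 48.0000
seg 6 [201.5°–360°] cycloidal, h=9: θ=231.6° here. β=30.1, B=158.5. 9·(0.1899 − sin(2π·0.1899)/(2π)) = 0.3777 → s = 48.3777

48.3777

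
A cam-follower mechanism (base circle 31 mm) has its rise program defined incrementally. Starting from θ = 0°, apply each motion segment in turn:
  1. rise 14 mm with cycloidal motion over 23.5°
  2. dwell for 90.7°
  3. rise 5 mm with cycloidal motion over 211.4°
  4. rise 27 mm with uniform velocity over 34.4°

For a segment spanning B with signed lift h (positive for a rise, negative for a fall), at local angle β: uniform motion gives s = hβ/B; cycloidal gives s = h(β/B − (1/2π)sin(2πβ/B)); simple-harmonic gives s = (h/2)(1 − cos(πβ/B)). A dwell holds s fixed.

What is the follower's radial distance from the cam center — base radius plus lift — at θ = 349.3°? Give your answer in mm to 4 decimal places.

seg 1 [0°–23.5°] cycloidal, h=14: full span → s += 14 → s = 14.0000
seg 2 [23.5°–114.2°] dwell: s stays 14.0000
seg 3 [114.2°–325.6°] cycloidal, h=5: full span → s += 5 → s = 19.0000
seg 4 [325.6°–360°] uniform, h=27: θ=349.3° here. β=23.7, B=34.4. 27·23.7/34.4 = 18.6017 → s = 37.6017
radial distance = base radius + s = 31 + 37.6017 = 68.6017

68.6017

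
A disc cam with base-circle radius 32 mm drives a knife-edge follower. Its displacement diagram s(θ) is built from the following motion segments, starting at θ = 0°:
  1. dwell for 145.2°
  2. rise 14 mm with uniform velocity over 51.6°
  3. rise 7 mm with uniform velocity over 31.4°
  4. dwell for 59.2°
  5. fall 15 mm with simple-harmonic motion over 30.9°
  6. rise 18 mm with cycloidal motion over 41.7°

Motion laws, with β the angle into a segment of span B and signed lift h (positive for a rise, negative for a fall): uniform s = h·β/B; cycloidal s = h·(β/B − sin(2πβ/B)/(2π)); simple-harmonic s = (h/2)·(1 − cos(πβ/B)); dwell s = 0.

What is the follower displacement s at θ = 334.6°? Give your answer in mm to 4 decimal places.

seg 1 [0°–145.2°] dwell: s stays 0.0000
seg 2 [145.2°–196.8°] uniform, h=14: full span → s += 14 → s = 14.0000
seg 3 [196.8°–228.2°] uniform, h=7: full span → s += 7 → s = 21.0000
seg 4 [228.2°–287.4°] dwell: s stays 21.0000
seg 5 [287.4°–318.3°] simple-harmonic, h=-15: full span → s += -15 → s = 6.0000
seg 6 [318.3°–360°] cycloidal, h=18: θ=334.6° here. β=16.3, B=41.7. 18·(0.3909 − sin(2π·0.3909)/(2π)) = 5.2222 → s = 11.2222

11.2222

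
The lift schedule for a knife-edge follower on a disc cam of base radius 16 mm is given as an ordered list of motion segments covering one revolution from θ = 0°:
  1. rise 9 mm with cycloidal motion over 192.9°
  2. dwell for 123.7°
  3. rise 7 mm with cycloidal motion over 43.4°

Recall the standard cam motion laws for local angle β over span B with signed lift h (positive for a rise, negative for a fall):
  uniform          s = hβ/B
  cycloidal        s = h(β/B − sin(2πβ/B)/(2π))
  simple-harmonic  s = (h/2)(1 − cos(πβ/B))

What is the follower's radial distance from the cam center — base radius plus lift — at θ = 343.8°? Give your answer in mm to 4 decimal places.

seg 1 [0°–192.9°] cycloidal, h=9: full span → s += 9 → s = 9.0000
seg 2 [192.9°–316.6°] dwell: s stays 9.0000
seg 3 [316.6°–360°] cycloidal, h=7: θ=343.8° here. β=27.2, B=43.4. 7·(0.6267 − sin(2π·0.6267)/(2π)) = 5.1834 → s = 14.1834
radial distance = base radius + s = 16 + 14.1834 = 30.1834

30.1834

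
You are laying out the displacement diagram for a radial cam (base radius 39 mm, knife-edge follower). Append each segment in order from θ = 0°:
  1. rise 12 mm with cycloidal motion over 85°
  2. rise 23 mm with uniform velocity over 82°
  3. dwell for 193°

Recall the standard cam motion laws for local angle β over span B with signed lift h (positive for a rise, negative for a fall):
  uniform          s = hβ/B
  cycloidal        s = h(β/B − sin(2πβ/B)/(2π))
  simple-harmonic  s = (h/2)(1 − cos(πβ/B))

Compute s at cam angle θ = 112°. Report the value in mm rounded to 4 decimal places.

seg 1 [0°–85°] cycloidal, h=12: full span → s += 12 → s = 12.0000
seg 2 [85°–167°] uniform, h=23: θ=112° here. β=27, B=82. 23·27/82 = 7.5732 → s = 19.5732

19.5732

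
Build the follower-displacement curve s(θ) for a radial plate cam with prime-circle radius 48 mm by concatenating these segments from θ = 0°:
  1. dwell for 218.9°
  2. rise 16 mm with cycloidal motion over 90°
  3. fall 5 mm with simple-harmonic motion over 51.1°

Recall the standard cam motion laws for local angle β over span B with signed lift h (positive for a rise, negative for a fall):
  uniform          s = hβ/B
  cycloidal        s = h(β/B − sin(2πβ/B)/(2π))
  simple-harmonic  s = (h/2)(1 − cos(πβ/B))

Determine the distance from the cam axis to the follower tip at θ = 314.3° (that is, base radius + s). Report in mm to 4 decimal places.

seg 1 [0°–218.9°] dwell: s stays 0.0000
seg 2 [218.9°–308.9°] cycloidal, h=16: full span → s += 16 → s = 16.0000
seg 3 [308.9°–360°] simple-harmonic, h=-5: θ=314.3° here. β=5.4, B=51.1. -5/2·(1 − cos(π·0.1057)) = -0.1365 → s = 15.8635
radial distance = base radius + s = 48 + 15.8635 = 63.8635

63.8635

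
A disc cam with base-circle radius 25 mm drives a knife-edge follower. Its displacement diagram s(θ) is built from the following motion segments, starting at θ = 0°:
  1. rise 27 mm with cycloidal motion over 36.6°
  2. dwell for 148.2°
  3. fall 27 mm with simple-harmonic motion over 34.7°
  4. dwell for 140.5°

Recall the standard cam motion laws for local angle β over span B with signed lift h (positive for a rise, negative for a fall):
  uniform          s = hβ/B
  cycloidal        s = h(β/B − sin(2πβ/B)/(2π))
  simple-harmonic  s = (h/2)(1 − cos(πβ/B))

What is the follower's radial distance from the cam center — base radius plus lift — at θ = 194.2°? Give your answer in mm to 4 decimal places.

seg 1 [0°–36.6°] cycloidal, h=27: full span → s += 27 → s = 27.0000
seg 2 [36.6°–184.8°] dwell: s stays 27.0000
seg 3 [184.8°–219.5°] simple-harmonic, h=-27: θ=194.2° here. β=9.4, B=34.7. -27/2·(1 − cos(π·0.2709)) = -4.6007 → s = 22.3993
radial distance = base radius + s = 25 + 22.3993 = 47.3993

47.3993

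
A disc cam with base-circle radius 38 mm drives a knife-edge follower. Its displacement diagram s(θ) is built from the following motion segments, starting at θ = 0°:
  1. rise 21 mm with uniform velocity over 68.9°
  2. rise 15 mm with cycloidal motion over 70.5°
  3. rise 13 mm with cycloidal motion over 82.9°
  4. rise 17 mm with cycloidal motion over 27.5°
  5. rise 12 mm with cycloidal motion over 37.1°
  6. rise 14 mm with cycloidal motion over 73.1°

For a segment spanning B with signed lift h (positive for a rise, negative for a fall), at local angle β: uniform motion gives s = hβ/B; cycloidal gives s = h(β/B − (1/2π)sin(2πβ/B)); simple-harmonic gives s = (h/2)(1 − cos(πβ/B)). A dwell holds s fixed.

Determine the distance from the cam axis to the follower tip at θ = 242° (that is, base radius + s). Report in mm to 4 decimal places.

seg 1 [0°–68.9°] uniform, h=21: full span → s += 21 → s = 21.0000
seg 2 [68.9°–139.4°] cycloidal, h=15: full span → s += 15 → s = 36.0000
seg 3 [139.4°–222.3°] cycloidal, h=13: full span → s += 13 → s = 49.0000
seg 4 [222.3°–249.8°] cycloidal, h=17: θ=242° here. β=19.7, B=27.5. 17·(0.7164 − sin(2π·0.7164)/(2π)) = 14.8236 → s = 63.8236
radial distance = base radius + s = 38 + 63.8236 = 101.8236

101.8236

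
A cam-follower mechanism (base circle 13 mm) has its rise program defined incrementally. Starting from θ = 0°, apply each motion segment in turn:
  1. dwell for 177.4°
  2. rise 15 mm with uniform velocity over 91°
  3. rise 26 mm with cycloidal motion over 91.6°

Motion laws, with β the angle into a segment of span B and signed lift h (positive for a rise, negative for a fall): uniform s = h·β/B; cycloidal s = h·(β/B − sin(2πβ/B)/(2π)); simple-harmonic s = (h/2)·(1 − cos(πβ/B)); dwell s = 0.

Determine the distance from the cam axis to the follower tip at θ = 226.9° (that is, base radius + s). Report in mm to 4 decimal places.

seg 1 [0°–177.4°] dwell: s stays 0.0000
seg 2 [177.4°–268.4°] uniform, h=15: θ=226.9° here. β=49.5, B=91. 15·49.5/91 = 8.1593 → s = 8.1593
radial distance = base radius + s = 13 + 8.1593 = 21.1593

21.1593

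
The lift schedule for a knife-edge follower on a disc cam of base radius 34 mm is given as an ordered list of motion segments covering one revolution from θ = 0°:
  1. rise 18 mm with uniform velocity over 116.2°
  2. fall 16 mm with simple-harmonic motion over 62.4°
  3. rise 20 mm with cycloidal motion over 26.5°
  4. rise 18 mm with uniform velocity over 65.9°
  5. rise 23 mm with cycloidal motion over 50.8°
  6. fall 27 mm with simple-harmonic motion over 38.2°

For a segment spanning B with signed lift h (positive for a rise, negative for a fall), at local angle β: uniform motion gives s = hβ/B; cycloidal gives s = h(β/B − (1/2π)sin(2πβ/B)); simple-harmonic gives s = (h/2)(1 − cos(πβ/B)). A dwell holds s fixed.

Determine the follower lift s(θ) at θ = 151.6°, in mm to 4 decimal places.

seg 1 [0°–116.2°] uniform, h=18: full span → s += 18 → s = 18.0000
seg 2 [116.2°–178.6°] simple-harmonic, h=-16: θ=151.6° here. β=35.4, B=62.4. -16/2·(1 − cos(π·0.5673)) = -9.6790 → s = 8.3210

8.3210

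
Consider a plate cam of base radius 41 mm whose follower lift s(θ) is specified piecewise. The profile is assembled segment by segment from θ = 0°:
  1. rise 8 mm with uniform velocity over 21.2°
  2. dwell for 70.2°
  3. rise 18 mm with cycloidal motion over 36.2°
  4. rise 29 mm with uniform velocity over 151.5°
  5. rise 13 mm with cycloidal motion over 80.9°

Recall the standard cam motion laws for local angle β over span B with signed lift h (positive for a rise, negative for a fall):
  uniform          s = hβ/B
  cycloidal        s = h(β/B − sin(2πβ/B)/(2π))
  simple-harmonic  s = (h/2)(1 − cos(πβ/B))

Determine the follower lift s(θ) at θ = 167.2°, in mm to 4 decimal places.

seg 1 [0°–21.2°] uniform, h=8: full span → s += 8 → s = 8.0000
seg 2 [21.2°–91.4°] dwell: s stays 8.0000
seg 3 [91.4°–127.6°] cycloidal, h=18: full span → s += 18 → s = 26.0000
seg 4 [127.6°–279.1°] uniform, h=29: θ=167.2° here. β=39.6, B=151.5. 29·39.6/151.5 = 7.5802 → s = 33.5802

33.5802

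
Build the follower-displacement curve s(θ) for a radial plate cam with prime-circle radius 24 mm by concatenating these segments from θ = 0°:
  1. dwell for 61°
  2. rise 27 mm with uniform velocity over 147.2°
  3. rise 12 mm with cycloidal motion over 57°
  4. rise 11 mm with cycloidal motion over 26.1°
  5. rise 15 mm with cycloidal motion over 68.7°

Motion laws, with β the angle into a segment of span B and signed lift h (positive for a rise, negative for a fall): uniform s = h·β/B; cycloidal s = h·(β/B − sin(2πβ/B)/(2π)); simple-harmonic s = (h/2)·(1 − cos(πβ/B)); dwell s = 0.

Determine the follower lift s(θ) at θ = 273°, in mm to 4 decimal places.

seg 1 [0°–61°] dwell: s stays 0.0000
seg 2 [61°–208.2°] uniform, h=27: full span → s += 27 → s = 27.0000
seg 3 [208.2°–265.2°] cycloidal, h=12: full span → s += 12 → s = 39.0000
seg 4 [265.2°–291.3°] cycloidal, h=11: θ=273° here. β=7.8, B=26.1. 11·(0.2989 − sin(2π·0.2989)/(2π)) = 1.6185 → s = 40.6185

40.6185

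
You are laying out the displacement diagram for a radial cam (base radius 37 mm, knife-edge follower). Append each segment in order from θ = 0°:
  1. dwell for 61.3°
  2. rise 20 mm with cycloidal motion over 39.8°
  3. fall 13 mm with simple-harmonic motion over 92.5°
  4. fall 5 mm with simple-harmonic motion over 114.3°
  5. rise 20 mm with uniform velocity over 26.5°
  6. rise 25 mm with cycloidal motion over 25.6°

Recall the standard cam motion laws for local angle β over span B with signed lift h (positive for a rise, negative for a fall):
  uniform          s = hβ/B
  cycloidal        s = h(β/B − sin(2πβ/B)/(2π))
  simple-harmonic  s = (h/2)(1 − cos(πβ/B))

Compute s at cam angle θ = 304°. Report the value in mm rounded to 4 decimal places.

seg 1 [0°–61.3°] dwell: s stays 0.0000
seg 2 [61.3°–101.1°] cycloidal, h=20: full span → s += 20 → s = 20.0000
seg 3 [101.1°–193.6°] simple-harmonic, h=-13: full span → s += -13 → s = 7.0000
seg 4 [193.6°–307.9°] simple-harmonic, h=-5: θ=304° here. β=110.4, B=114.3. -5/2·(1 − cos(π·0.9659)) = -4.9857 → s = 2.0143

2.0143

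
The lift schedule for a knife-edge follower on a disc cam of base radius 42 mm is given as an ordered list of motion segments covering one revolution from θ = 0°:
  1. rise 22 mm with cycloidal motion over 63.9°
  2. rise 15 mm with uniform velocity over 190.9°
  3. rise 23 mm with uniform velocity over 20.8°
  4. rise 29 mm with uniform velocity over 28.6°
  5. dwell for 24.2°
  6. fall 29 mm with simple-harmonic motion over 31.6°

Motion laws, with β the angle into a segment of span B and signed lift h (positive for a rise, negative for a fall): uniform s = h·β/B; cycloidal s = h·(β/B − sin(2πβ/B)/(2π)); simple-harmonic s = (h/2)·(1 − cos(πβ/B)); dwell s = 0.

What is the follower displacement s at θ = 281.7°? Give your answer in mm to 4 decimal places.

seg 1 [0°–63.9°] cycloidal, h=22: full span → s += 22 → s = 22.0000
seg 2 [63.9°–254.8°] uniform, h=15: full span → s += 15 → s = 37.0000
seg 3 [254.8°–275.6°] uniform, h=23: full span → s += 23 → s = 60.0000
seg 4 [275.6°–304.2°] uniform, h=29: θ=281.7° here. β=6.1, B=28.6. 29·6.1/28.6 = 6.1853 → s = 66.1853

66.1853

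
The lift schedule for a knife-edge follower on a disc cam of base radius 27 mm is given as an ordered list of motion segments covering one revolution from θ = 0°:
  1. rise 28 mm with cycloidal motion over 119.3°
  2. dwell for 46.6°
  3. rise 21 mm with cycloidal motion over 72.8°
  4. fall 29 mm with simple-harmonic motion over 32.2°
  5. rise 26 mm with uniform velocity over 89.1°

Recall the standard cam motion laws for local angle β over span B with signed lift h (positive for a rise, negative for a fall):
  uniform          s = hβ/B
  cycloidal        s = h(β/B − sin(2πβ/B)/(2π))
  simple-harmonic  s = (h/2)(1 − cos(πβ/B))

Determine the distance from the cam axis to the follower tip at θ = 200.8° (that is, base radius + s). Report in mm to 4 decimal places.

seg 1 [0°–119.3°] cycloidal, h=28: full span → s += 28 → s = 28.0000
seg 2 [119.3°–165.9°] dwell: s stays 28.0000
seg 3 [165.9°–238.7°] cycloidal, h=21: θ=200.8° here. β=34.9, B=72.8. 21·(0.4794 − sin(2π·0.4794)/(2π)) = 9.6358 → s = 37.6358
radial distance = base radius + s = 27 + 37.6358 = 64.6358

64.6358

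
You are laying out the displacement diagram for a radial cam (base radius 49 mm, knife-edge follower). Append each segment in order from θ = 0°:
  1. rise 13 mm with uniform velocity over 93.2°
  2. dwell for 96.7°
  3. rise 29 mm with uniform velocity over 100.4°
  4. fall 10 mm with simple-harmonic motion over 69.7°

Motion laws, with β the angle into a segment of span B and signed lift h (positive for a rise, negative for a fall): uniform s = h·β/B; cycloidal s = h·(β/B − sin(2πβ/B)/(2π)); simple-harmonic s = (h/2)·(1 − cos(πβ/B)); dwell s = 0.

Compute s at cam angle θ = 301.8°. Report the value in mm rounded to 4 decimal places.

seg 1 [0°–93.2°] uniform, h=13: full span → s += 13 → s = 13.0000
seg 2 [93.2°–189.9°] dwell: s stays 13.0000
seg 3 [189.9°–290.3°] uniform, h=29: full span → s += 29 → s = 42.0000
seg 4 [290.3°–360°] simple-harmonic, h=-10: θ=301.8° here. β=11.5, B=69.7. -10/2·(1 − cos(π·0.1650)) = -0.6568 → s = 41.3432

41.3432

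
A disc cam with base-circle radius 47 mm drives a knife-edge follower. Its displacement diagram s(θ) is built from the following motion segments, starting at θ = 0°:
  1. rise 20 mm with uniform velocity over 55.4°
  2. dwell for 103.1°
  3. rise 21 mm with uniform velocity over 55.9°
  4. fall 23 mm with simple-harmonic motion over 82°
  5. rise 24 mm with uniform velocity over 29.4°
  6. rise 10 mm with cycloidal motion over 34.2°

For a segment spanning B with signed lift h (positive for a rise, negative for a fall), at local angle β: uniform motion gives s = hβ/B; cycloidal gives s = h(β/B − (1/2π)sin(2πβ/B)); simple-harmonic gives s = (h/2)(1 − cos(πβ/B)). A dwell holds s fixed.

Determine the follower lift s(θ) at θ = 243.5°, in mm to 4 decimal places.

seg 1 [0°–55.4°] uniform, h=20: full span → s += 20 → s = 20.0000
seg 2 [55.4°–158.5°] dwell: s stays 20.0000
seg 3 [158.5°–214.4°] uniform, h=21: full span → s += 21 → s = 41.0000
seg 4 [214.4°–296.4°] simple-harmonic, h=-23: θ=243.5° here. β=29.1, B=82. -23/2·(1 − cos(π·0.3549)) = -6.4367 → s = 34.5633

34.5633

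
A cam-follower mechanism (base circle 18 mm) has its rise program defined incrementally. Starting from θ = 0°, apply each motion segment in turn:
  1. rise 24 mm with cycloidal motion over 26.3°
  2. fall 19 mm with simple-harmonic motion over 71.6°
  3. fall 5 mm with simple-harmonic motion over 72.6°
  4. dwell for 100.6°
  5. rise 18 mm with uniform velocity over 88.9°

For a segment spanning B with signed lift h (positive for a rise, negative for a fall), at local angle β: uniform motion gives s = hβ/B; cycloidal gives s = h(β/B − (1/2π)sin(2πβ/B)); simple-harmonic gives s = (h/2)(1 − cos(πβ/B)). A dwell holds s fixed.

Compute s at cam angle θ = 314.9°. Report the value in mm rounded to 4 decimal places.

seg 1 [0°–26.3°] cycloidal, h=24: full span → s += 24 → s = 24.0000
seg 2 [26.3°–97.9°] simple-harmonic, h=-19: full span → s += -19 → s = 5.0000
seg 3 [97.9°–170.5°] simple-harmonic, h=-5: full span → s += -5 → s = 0.0000
seg 4 [170.5°–271.1°] dwell: s stays 0.0000
seg 5 [271.1°–360°] uniform, h=18: θ=314.9° here. β=43.8, B=88.9. 18·43.8/88.9 = 8.8684 → s = 8.8684

8.8684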